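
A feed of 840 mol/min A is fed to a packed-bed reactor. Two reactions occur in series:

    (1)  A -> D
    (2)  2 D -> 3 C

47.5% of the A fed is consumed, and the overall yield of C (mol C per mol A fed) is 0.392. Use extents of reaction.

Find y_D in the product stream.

0.189

Conversion of A: A consumed = 1ξ₁ = 0.475 × 840 → ξ₁ = 399 mol/min.
Yield of C: 3ξ₂ / 840 = 0.392 → ξ₂ = 109.8 mol/min.
Outlet amounts (n = n₀ + Σ ν·ξ):
  A: 840 − 1(399) = 441
  D: 0 + 1(399) − 2(109.8) = 179.5
  C: 0 + 3(109.8) = 329.3
Total out = 949.8 mol/min; y_D = 179.5 / 949.8 = 0.189.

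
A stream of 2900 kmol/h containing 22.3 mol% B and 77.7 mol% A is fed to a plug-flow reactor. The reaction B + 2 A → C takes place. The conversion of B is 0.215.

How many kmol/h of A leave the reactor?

1980 kmol/h

B reacted = 0.215 × 646.7 = 139 kmol/h; ν_B = −1, so ξ = 139/1 = 139 kmol/h.
Outlet amounts (n = n₀ + ν ξ):
  B: 646.7 − 1(139) = 507.7
  A: 2253 − 2(139) = 1975
  C: 0 + 1(139) = 139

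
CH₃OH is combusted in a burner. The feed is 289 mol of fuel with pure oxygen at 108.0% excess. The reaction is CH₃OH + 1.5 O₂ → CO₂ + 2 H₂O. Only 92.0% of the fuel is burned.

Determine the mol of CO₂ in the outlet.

266 mol

Stoichiometric O₂ = 1.5 × 289 = 433.5 mol; O₂ fed = 433.5 × 2.080 = 901.7 mol.
Fuel reacted = 0.92 × 289 → ξ = 265.9 mol.
Outlet (n = n₀ + ν ξ):
  CH₃OH: 289 − 1(265.9) = 23.12
  O₂: 901.7 − 1.5(265.9) = 502.9
  CO₂: 0 + 1(265.9) = 265.9
  H₂O: 0 + 2(265.9) = 531.8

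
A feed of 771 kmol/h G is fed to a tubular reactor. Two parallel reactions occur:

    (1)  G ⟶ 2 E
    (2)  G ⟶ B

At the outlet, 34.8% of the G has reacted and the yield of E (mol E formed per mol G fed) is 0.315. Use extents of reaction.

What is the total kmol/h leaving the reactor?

Yield of E: 2ξ₁ / 771 = 0.315 → ξ₁ = 121.4 kmol/h.
Conversion of G: 1ξ₁ + 1ξ₂ = 0.348 × 771 = 268.3 → ξ₂ = 146.9 kmol/h.
Outlet amounts (n = n₀ + Σ ν·ξ):
  G: 771 − 1(121.4) − 1(146.9) = 502.7
  E: 0 + 2(121.4) = 242.9
  B: 0 + 1(146.9) = 146.9
Total out = 502.7 + 242.9 + 146.9 = 892.4 kmol/h.

892 kmol/h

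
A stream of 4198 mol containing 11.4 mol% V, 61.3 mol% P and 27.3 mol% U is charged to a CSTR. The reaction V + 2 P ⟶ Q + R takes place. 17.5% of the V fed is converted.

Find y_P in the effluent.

0.585

V reacted = 0.175 × 478.6 = 83.75 mol; ν_V = −1, so ξ = 83.75/1 = 83.75 mol.
Outlet amounts (n = n₀ + ν ξ):
  V: 478.6 − 1(83.75) = 394.8
  P: 2573 − 2(83.75) = 2406
  Q: 0 + 1(83.75) = 83.75
  R: 0 + 1(83.75) = 83.75
  U: 1146 (inert)
Total out = 4114 mol; y_P = 2406 / 4114 = 0.5848.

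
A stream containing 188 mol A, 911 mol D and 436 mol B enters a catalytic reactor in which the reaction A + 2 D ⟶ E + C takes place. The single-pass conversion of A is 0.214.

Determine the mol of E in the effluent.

40.2 mol

A reacted = 0.214 × 188 = 40.23 mol; ν_A = −1, so ξ = 40.23/1 = 40.23 mol.
Outlet amounts (n = n₀ + ν ξ):
  A: 188 − 1(40.23) = 147.8
  D: 911 − 2(40.23) = 830.5
  E: 0 + 1(40.23) = 40.23
  C: 0 + 1(40.23) = 40.23
  B: 436 (inert)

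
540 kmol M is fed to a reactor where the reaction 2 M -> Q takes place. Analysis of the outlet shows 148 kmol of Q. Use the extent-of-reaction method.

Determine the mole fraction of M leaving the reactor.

For Q: n = n₀ + 1ξ → 148 = 0 + 1ξ, giving ξ = 148 kmol.
Outlet amounts (n = n₀ + ν ξ):
  M: 540 − 2(148) = 244
  Q: 0 + 1(148) = 148
Total out = 392 kmol; y_M = 244 / 392 = 0.6224.

0.622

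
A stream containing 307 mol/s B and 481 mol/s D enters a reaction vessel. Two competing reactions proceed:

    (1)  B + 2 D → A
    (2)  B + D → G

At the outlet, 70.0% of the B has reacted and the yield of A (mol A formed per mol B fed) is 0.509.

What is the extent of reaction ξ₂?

Yield of A: 1ξ₁ / 307 = 0.509 → ξ₁ = 156.3 mol/s.
Conversion of B: 1ξ₁ + 1ξ₂ = 0.7 × 307 = 214.9 → ξ₂ = 58.64 mol/s.
Outlet amounts (n = n₀ + Σ ν·ξ):
  B: 307 − 1(156.3) − 1(58.64) = 92.1
  D: 481 − 2(156.3) − 1(58.64) = 109.8
  A: 0 + 1(156.3) = 156.3
  G: 0 + 1(58.64) = 58.64

ξ₂ = 58.6 mol/s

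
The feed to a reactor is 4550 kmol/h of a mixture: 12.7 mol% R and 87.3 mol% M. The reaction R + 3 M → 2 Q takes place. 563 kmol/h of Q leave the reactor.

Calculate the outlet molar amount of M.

For Q: n = n₀ + 2ξ → 563 = 0 + 2ξ, giving ξ = 281.5 kmol/h.
Outlet amounts (n = n₀ + ν ξ):
  R: 577.9 − 1(281.5) = 296.4
  M: 3972 − 3(281.5) = 3128
  Q: 0 + 2(281.5) = 563

3130 kmol/h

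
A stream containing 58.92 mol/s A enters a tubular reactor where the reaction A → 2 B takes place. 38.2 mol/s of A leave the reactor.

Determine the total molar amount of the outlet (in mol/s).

79.6 mol/s

For A: n = n₀ − 1ξ → 38.2 = 58.92 − 1ξ, giving ξ = 20.72 mol/s.
Outlet amounts (n = n₀ + ν ξ):
  A: 58.92 − 1(20.72) = 38.2
  B: 0 + 2(20.72) = 41.44
Total out = 38.2 + 41.44 = 79.64 mol/s.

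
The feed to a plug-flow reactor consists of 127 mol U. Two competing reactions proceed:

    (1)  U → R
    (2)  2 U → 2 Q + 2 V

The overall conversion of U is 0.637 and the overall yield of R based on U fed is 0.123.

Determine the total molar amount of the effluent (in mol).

Yield of R: 1ξ₁ / 127 = 0.123 → ξ₁ = 15.62 mol.
Conversion of U: 1ξ₁ + 2ξ₂ = 0.637 × 127 = 80.9 → ξ₂ = 32.64 mol.
Outlet amounts (n = n₀ + Σ ν·ξ):
  U: 127 − 1(15.62) − 2(32.64) = 46.1
  R: 0 + 1(15.62) = 15.62
  Q: 0 + 2(32.64) = 65.28
  V: 0 + 2(32.64) = 65.28
Total out = 46.1 + 15.62 + 65.28 + 65.28 = 192.3 mol.

192 mol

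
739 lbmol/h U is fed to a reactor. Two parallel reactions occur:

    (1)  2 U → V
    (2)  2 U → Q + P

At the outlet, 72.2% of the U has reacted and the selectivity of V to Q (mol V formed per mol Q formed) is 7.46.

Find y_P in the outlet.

0.0626

Conversion of U: U consumed = 0.722 × 739 = 533.6 lbmol/h = 2ξ₁ + 2ξ₂.
Selectivity: 1ξ₁ / (1ξ₂) = 7.46 → ξ₁ = 7.46 ξ₂.
Substitute: (2·7.46 + 2) ξ₂ = 533.6 → ξ₂ = 31.53 lbmol/h, ξ₁ = 235.2 lbmol/h.
Outlet amounts (n = n₀ + Σ ν·ξ):
  U: 739 − 2(235.2) − 2(31.53) = 205.4
  V: 0 + 1(235.2) = 235.2
  Q: 0 + 1(31.53) = 31.53
  P: 0 + 1(31.53) = 31.53
Total out = 503.8 lbmol/h; y_P = 31.53 / 503.8 = 0.0626.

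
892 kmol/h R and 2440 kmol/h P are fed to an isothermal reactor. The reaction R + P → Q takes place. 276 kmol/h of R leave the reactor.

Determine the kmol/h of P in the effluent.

For R: n = n₀ − 1ξ → 276 = 892 − 1ξ, giving ξ = 616 kmol/h.
Outlet amounts (n = n₀ + ν ξ):
  R: 892 − 1(616) = 276
  P: 2440 − 1(616) = 1824
  Q: 0 + 1(616) = 616

1820 kmol/h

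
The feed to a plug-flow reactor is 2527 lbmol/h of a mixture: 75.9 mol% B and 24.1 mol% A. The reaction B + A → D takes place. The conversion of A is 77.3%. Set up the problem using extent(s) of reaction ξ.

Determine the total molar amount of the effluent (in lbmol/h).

A reacted = 0.773 × 609 = 470.8 lbmol/h; ν_A = −1, so ξ = 470.8/1 = 470.8 lbmol/h.
Outlet amounts (n = n₀ + ν ξ):
  B: 1918 − 1(470.8) = 1447
  A: 609 − 1(470.8) = 138.2
  D: 0 + 1(470.8) = 470.8
Total out = 1447 + 138.2 + 470.8 = 2056 lbmol/h.

2060 lbmol/h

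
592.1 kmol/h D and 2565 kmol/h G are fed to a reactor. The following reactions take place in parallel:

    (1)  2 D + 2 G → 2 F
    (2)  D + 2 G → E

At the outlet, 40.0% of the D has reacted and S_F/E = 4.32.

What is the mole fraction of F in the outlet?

0.0669

Conversion of D: D consumed = 0.4 × 592.1 = 236.8 kmol/h = 2ξ₁ + 1ξ₂.
Selectivity: 2ξ₁ / (1ξ₂) = 4.32 → ξ₁ = 2.16 ξ₂.
Substitute: (2·2.16 + 1) ξ₂ = 236.8 → ξ₂ = 44.52 kmol/h, ξ₁ = 96.16 kmol/h.
Outlet amounts (n = n₀ + Σ ν·ξ):
  D: 592.1 − 2(96.16) − 1(44.52) = 355.3
  G: 2565 − 2(96.16) − 2(44.52) = 2284
  F: 0 + 2(96.16) = 192.3
  E: 0 + 1(44.52) = 44.52
Total out = 2876 kmol/h; y_F = 192.3 / 2876 = 0.06688.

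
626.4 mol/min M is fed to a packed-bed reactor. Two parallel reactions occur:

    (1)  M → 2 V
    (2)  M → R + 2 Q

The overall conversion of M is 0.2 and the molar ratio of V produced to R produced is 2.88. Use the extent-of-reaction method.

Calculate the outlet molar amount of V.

Conversion of M: M consumed = 0.2 × 626.4 = 125.3 mol/min = 1ξ₁ + 1ξ₂.
Selectivity: 2ξ₁ / (1ξ₂) = 2.88 → ξ₁ = 1.44 ξ₂.
Substitute: (1·1.44 + 1) ξ₂ = 125.3 → ξ₂ = 51.34 mol/min, ξ₁ = 73.94 mol/min.
Outlet amounts (n = n₀ + Σ ν·ξ):
  M: 626.4 − 1(73.94) − 1(51.34) = 501.1
  V: 0 + 2(73.94) = 147.9
  R: 0 + 1(51.34) = 51.34
  Q: 0 + 2(51.34) = 102.7

148 mol/min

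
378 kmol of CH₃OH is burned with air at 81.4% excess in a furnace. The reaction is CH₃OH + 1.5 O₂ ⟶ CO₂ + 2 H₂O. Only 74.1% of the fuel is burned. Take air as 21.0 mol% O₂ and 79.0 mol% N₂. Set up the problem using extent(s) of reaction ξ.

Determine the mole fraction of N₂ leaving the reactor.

0.714

Stoichiometric O₂ = 1.5 × 378 = 567 kmol; O₂ fed = 567 × 1.814 = 1029 kmol.
N₂ fed = 1029 × 79/21 = 3869 kmol.
Fuel reacted = 0.741 × 378 → ξ = 280.1 kmol.
Outlet (n = n₀ + ν ξ):
  CH₃OH: 378 − 1(280.1) = 97.9
  O₂: 1029 − 1.5(280.1) = 608.4
  N₂: 3869 (inert)
  CO₂: 0 + 1(280.1) = 280.1
  H₂O: 0 + 2(280.1) = 560.2
Total out = 5416 kmol; y_N₂ = 3869 / 5416 = 0.7144.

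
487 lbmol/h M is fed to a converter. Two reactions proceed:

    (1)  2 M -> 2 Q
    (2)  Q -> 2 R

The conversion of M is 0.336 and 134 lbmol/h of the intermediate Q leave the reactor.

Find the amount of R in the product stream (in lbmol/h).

Conversion of M: M consumed = 2ξ₁ = 0.336 × 487 → ξ₁ = 81.82 lbmol/h.
Q balance: n_Q = 0 + 2ξ₁ − 1ξ₂ = 134 → ξ₂ = (2·81.82 − 134)/1 = 29.63 lbmol/h.
Outlet amounts (n = n₀ + Σ ν·ξ):
  M: 487 − 2(81.82) = 323.4
  Q: 0 + 2(81.82) − 1(29.63) = 134
  R: 0 + 2(29.63) = 59.26

59.3 lbmol/h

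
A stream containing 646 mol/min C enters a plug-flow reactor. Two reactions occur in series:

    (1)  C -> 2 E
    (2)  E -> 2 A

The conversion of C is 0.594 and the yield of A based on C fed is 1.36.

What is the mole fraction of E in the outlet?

0.223

Conversion of C: C consumed = 1ξ₁ = 0.594 × 646 → ξ₁ = 383.7 mol/min.
Yield of A: 2ξ₂ / 646 = 1.36 → ξ₂ = 439.3 mol/min.
Outlet amounts (n = n₀ + Σ ν·ξ):
  C: 646 − 1(383.7) = 262.3
  E: 0 + 2(383.7) − 1(439.3) = 328.2
  A: 0 + 2(439.3) = 878.6
Total out = 1469 mol/min; y_E = 328.2 / 1469 = 0.2234.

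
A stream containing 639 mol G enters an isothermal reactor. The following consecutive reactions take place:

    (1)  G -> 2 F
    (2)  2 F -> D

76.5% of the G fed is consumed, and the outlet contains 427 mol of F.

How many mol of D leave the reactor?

275 mol

Conversion of G: G consumed = 1ξ₁ = 0.765 × 639 → ξ₁ = 488.8 mol.
F balance: n_F = 0 + 2ξ₁ − 2ξ₂ = 427 → ξ₂ = (2·488.8 − 427)/2 = 275.3 mol.
Outlet amounts (n = n₀ + Σ ν·ξ):
  G: 639 − 1(488.8) = 150.2
  F: 0 + 2(488.8) − 2(275.3) = 427
  D: 0 + 1(275.3) = 275.3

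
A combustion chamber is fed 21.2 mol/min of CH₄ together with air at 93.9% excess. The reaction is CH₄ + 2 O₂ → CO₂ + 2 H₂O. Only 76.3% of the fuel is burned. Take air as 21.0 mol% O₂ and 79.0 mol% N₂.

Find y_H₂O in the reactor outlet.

Stoichiometric O₂ = 2 × 21.2 = 42.4 mol/min; O₂ fed = 42.4 × 1.939 = 82.21 mol/min.
N₂ fed = 82.21 × 79/21 = 309.3 mol/min.
Fuel reacted = 0.763 × 21.2 → ξ = 16.18 mol/min.
Outlet (n = n₀ + ν ξ):
  CH₄: 21.2 − 1(16.18) = 5.024
  O₂: 82.21 − 2(16.18) = 49.86
  N₂: 309.3 (inert)
  CO₂: 0 + 1(16.18) = 16.18
  H₂O: 0 + 2(16.18) = 32.35
Total out = 412.7 mol/min; y_H₂O = 32.35 / 412.7 = 0.07839.

0.0784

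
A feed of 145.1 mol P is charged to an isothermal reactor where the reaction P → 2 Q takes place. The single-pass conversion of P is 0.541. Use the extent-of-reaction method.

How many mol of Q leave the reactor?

157 mol

P reacted = 0.541 × 145.1 = 78.5 mol; ν_P = −1, so ξ = 78.5/1 = 78.5 mol.
Outlet amounts (n = n₀ + ν ξ):
  P: 145.1 − 1(78.5) = 66.6
  Q: 0 + 2(78.5) = 157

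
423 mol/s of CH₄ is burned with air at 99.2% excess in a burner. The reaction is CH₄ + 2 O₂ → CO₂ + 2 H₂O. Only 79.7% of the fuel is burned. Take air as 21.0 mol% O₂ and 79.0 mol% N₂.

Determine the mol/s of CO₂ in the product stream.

Stoichiometric O₂ = 2 × 423 = 846 mol/s; O₂ fed = 846 × 1.992 = 1685 mol/s.
N₂ fed = 1685 × 79/21 = 6340 mol/s.
Fuel reacted = 0.797 × 423 → ξ = 337.1 mol/s.
Outlet (n = n₀ + ν ξ):
  CH₄: 423 − 1(337.1) = 85.87
  O₂: 1685 − 2(337.1) = 1011
  N₂: 6340 (inert)
  CO₂: 0 + 1(337.1) = 337.1
  H₂O: 0 + 2(337.1) = 674.3

337 mol/s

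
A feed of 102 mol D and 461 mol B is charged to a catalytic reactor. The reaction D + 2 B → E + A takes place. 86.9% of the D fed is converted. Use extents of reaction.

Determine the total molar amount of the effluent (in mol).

D reacted = 0.869 × 102 = 88.64 mol; ν_D = −1, so ξ = 88.64/1 = 88.64 mol.
Outlet amounts (n = n₀ + ν ξ):
  D: 102 − 1(88.64) = 13.36
  B: 461 − 2(88.64) = 283.7
  E: 0 + 1(88.64) = 88.64
  A: 0 + 1(88.64) = 88.64
Total out = 13.36 + 283.7 + 88.64 + 88.64 = 474.4 mol.

474 mol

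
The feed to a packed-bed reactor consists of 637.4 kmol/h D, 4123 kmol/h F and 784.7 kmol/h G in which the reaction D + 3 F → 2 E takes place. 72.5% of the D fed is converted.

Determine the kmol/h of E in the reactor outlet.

D reacted = 0.725 × 637.4 = 462.1 kmol/h; ν_D = −1, so ξ = 462.1/1 = 462.1 kmol/h.
Outlet amounts (n = n₀ + ν ξ):
  D: 637.4 − 1(462.1) = 175.3
  F: 4123 − 3(462.1) = 2737
  E: 0 + 2(462.1) = 924.2
  G: 784.7 (inert)

924 kmol/h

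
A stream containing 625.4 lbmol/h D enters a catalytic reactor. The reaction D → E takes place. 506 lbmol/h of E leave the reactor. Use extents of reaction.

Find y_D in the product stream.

For E: n = n₀ + 1ξ → 506 = 0 + 1ξ, giving ξ = 506 lbmol/h.
Outlet amounts (n = n₀ + ν ξ):
  D: 625.4 − 1(506) = 119.4
  E: 0 + 1(506) = 506
Total out = 625.4 lbmol/h; y_D = 119.4 / 625.4 = 0.1909.

0.191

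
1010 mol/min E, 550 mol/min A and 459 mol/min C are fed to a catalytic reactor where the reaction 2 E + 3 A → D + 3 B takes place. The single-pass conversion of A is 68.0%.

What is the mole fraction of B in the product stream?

0.197

A reacted = 0.68 × 550 = 374 mol/min; ν_A = −3, so ξ = 374/3 = 124.7 mol/min.
Outlet amounts (n = n₀ + ν ξ):
  E: 1010 − 2(124.7) = 760.7
  A: 550 − 3(124.7) = 176
  D: 0 + 1(124.7) = 124.7
  B: 0 + 3(124.7) = 374
  C: 459 (inert)
Total out = 1894 mol/min; y_B = 374 / 1894 = 0.1974.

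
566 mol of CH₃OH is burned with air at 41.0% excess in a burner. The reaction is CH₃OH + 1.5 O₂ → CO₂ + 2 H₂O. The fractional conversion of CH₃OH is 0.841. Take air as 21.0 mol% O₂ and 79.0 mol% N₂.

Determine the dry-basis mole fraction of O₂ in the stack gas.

Stoichiometric O₂ = 1.5 × 566 = 849 mol; O₂ fed = 849 × 1.410 = 1197 mol.
N₂ fed = 1197 × 79/21 = 4503 mol.
Fuel reacted = 0.841 × 566 → ξ = 476 mol.
Outlet (n = n₀ + ν ξ):
  CH₃OH: 566 − 1(476) = 89.99
  O₂: 1197 − 1.5(476) = 483.1
  N₂: 4503 (inert)
  CO₂: 0 + 1(476) = 476
  H₂O: 0 + 2(476) = 952
Dry total = 5552 mol; y_O₂ (dry) = 483.1 / 5552 = 0.087.

0.087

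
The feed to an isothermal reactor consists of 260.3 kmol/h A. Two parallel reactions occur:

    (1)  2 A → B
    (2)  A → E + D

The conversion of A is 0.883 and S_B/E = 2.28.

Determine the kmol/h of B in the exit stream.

Conversion of A: A consumed = 0.883 × 260.3 = 229.8 kmol/h = 2ξ₁ + 1ξ₂.
Selectivity: 1ξ₁ / (1ξ₂) = 2.28 → ξ₁ = 2.28 ξ₂.
Substitute: (2·2.28 + 1) ξ₂ = 229.8 → ξ₂ = 41.34 kmol/h, ξ₁ = 94.25 kmol/h.
Outlet amounts (n = n₀ + Σ ν·ξ):
  A: 260.3 − 2(94.25) − 1(41.34) = 30.46
  B: 0 + 1(94.25) = 94.25
  E: 0 + 1(41.34) = 41.34
  D: 0 + 1(41.34) = 41.34

94.3 kmol/h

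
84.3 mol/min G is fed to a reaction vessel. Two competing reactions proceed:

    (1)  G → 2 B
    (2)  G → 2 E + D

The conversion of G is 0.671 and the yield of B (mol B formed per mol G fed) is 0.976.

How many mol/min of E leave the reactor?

Yield of B: 2ξ₁ / 84.3 = 0.976 → ξ₁ = 41.14 mol/min.
Conversion of G: 1ξ₁ + 1ξ₂ = 0.671 × 84.3 = 56.57 → ξ₂ = 15.43 mol/min.
Outlet amounts (n = n₀ + Σ ν·ξ):
  G: 84.3 − 1(41.14) − 1(15.43) = 27.73
  B: 0 + 2(41.14) = 82.28
  E: 0 + 2(15.43) = 30.85
  D: 0 + 1(15.43) = 15.43

30.9 mol/min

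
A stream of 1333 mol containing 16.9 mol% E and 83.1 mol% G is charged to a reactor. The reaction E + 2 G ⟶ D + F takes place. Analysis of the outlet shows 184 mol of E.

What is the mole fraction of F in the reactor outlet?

For E: n = n₀ − 1ξ → 184 = 225.3 − 1ξ, giving ξ = 41.28 mol.
Outlet amounts (n = n₀ + ν ξ):
  E: 225.3 − 1(41.28) = 184
  G: 1108 − 2(41.28) = 1025
  D: 0 + 1(41.28) = 41.28
  F: 0 + 1(41.28) = 41.28
Total out = 1292 mol; y_F = 41.28 / 1292 = 0.03195.

0.032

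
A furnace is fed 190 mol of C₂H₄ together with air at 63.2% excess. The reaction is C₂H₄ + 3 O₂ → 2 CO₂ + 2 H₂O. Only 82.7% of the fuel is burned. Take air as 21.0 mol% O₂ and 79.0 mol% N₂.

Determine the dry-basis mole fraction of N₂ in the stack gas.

Stoichiometric O₂ = 3 × 190 = 570 mol; O₂ fed = 570 × 1.632 = 930.2 mol.
N₂ fed = 930.2 × 79/21 = 3499 mol.
Fuel reacted = 0.827 × 190 → ξ = 157.1 mol.
Outlet (n = n₀ + ν ξ):
  C₂H₄: 190 − 1(157.1) = 32.87
  O₂: 930.2 − 3(157.1) = 458.9
  N₂: 3499 (inert)
  CO₂: 0 + 2(157.1) = 314.3
  H₂O: 0 + 2(157.1) = 314.3
Dry total = 4305 mol; y_N₂ (dry) = 3499 / 4305 = 0.8128.

0.813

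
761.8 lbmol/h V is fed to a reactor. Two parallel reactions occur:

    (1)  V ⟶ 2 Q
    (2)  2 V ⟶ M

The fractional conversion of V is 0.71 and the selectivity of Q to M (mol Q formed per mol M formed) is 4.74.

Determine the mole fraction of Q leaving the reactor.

0.63

Conversion of V: V consumed = 0.71 × 761.8 = 540.9 lbmol/h = 1ξ₁ + 2ξ₂.
Selectivity: 2ξ₁ / (1ξ₂) = 4.74 → ξ₁ = 2.37 ξ₂.
Substitute: (1·2.37 + 2) ξ₂ = 540.9 → ξ₂ = 123.8 lbmol/h, ξ₁ = 293.3 lbmol/h.
Outlet amounts (n = n₀ + Σ ν·ξ):
  V: 761.8 − 1(293.3) − 2(123.8) = 220.9
  Q: 0 + 2(293.3) = 586.7
  M: 0 + 1(123.8) = 123.8
Total out = 931.4 lbmol/h; y_Q = 586.7 / 931.4 = 0.6299.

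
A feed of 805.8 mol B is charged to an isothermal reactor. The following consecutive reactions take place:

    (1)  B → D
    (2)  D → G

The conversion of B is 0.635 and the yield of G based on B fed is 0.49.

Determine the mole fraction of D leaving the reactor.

0.145

Conversion of B: B consumed = 1ξ₁ = 0.635 × 805.8 → ξ₁ = 511.7 mol.
Yield of G: 1ξ₂ / 805.8 = 0.49 → ξ₂ = 394.8 mol.
Outlet amounts (n = n₀ + Σ ν·ξ):
  B: 805.8 − 1(511.7) = 294.1
  D: 0 + 1(511.7) − 1(394.8) = 116.8
  G: 0 + 1(394.8) = 394.8
Total out = 805.8 mol; y_D = 116.8 / 805.8 = 0.145.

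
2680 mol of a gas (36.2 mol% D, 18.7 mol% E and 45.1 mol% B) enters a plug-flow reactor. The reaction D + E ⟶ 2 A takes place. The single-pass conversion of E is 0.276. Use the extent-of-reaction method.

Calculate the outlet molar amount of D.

E reacted = 0.276 × 501.2 = 138.3 mol; ν_E = −1, so ξ = 138.3/1 = 138.3 mol.
Outlet amounts (n = n₀ + ν ξ):
  D: 970.2 − 1(138.3) = 831.8
  E: 501.2 − 1(138.3) = 362.8
  A: 0 + 2(138.3) = 276.6
  B: 1209 (inert)

832 mol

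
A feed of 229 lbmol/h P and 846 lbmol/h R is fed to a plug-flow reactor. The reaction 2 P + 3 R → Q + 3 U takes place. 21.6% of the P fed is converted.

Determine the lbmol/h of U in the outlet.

P reacted = 0.216 × 229 = 49.46 lbmol/h; ν_P = −2, so ξ = 49.46/2 = 24.73 lbmol/h.
Outlet amounts (n = n₀ + ν ξ):
  P: 229 − 2(24.73) = 179.5
  R: 846 − 3(24.73) = 771.8
  Q: 0 + 1(24.73) = 24.73
  U: 0 + 3(24.73) = 74.2

74.2 lbmol/h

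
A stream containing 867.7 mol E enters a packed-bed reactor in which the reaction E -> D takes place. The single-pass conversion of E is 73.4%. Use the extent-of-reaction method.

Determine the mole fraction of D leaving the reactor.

0.734

E reacted = 0.734 × 867.7 = 636.9 mol; ν_E = −1, so ξ = 636.9/1 = 636.9 mol.
Outlet amounts (n = n₀ + ν ξ):
  E: 867.7 − 1(636.9) = 230.8
  D: 0 + 1(636.9) = 636.9
Total out = 867.7 mol; y_D = 636.9 / 867.7 = 0.734.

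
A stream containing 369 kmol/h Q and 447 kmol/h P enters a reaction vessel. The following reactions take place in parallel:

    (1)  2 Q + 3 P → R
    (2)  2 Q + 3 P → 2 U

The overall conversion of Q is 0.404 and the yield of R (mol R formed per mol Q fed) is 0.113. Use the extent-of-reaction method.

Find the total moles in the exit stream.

Yield of R: 1ξ₁ / 369 = 0.113 → ξ₁ = 41.7 kmol/h.
Conversion of Q: 2ξ₁ + 2ξ₂ = 0.404 × 369 = 149.1 → ξ₂ = 32.84 kmol/h.
Outlet amounts (n = n₀ + Σ ν·ξ):
  Q: 369 − 2(41.7) − 2(32.84) = 219.9
  P: 447 − 3(41.7) − 3(32.84) = 223.4
  R: 0 + 1(41.7) = 41.7
  U: 0 + 2(32.84) = 65.68
Total out = 219.9 + 223.4 + 41.7 + 65.68 = 550.7 kmol/h.

551 kmol/h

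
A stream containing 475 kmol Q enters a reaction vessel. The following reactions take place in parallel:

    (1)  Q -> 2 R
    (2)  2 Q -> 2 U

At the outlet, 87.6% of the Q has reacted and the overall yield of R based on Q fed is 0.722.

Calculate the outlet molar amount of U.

245 kmol

Yield of R: 2ξ₁ / 475 = 0.722 → ξ₁ = 171.5 kmol.
Conversion of Q: 1ξ₁ + 2ξ₂ = 0.876 × 475 = 416.1 → ξ₂ = 122.3 kmol.
Outlet amounts (n = n₀ + Σ ν·ξ):
  Q: 475 − 1(171.5) − 2(122.3) = 58.9
  R: 0 + 2(171.5) = 342.9
  U: 0 + 2(122.3) = 244.6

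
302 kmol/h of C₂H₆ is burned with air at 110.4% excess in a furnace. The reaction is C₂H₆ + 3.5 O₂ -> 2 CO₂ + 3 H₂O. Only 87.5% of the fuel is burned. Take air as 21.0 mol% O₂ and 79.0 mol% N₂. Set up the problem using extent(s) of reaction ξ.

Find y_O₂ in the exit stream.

0.118

Stoichiometric O₂ = 3.5 × 302 = 1057 kmol/h; O₂ fed = 1057 × 2.104 = 2224 kmol/h.
N₂ fed = 2224 × 79/21 = 8366 kmol/h.
Fuel reacted = 0.875 × 302 → ξ = 264.2 kmol/h.
Outlet (n = n₀ + ν ξ):
  C₂H₆: 302 − 1(264.2) = 37.75
  O₂: 2224 − 3.5(264.2) = 1299
  N₂: 8366 (inert)
  CO₂: 0 + 2(264.2) = 528.5
  H₂O: 0 + 3(264.2) = 792.8
Total out = 11020 kmol/h; y_O₂ = 1299 / 11020 = 0.1178.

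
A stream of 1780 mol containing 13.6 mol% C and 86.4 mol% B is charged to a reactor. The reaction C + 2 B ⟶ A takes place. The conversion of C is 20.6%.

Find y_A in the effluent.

0.0297

C reacted = 0.206 × 242.1 = 49.87 mol; ν_C = −1, so ξ = 49.87/1 = 49.87 mol.
Outlet amounts (n = n₀ + ν ξ):
  C: 242.1 − 1(49.87) = 192.2
  B: 1538 − 2(49.87) = 1438
  A: 0 + 1(49.87) = 49.87
Total out = 1680 mol; y_A = 49.87 / 1680 = 0.02968.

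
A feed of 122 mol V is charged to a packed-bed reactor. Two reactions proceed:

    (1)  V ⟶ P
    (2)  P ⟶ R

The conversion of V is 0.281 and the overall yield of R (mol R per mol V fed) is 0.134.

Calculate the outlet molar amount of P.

Conversion of V: V consumed = 1ξ₁ = 0.281 × 122 → ξ₁ = 34.28 mol.
Yield of R: 1ξ₂ / 122 = 0.134 → ξ₂ = 16.35 mol.
Outlet amounts (n = n₀ + Σ ν·ξ):
  V: 122 − 1(34.28) = 87.72
  P: 0 + 1(34.28) − 1(16.35) = 17.93
  R: 0 + 1(16.35) = 16.35

17.9 mol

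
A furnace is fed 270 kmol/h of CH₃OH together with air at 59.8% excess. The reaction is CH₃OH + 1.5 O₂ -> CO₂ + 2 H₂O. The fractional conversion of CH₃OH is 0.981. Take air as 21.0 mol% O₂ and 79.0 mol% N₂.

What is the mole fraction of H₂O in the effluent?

Stoichiometric O₂ = 1.5 × 270 = 405 kmol/h; O₂ fed = 405 × 1.598 = 647.2 kmol/h.
N₂ fed = 647.2 × 79/21 = 2435 kmol/h.
Fuel reacted = 0.981 × 270 → ξ = 264.9 kmol/h.
Outlet (n = n₀ + ν ξ):
  CH₃OH: 270 − 1(264.9) = 5.13
  O₂: 647.2 − 1.5(264.9) = 249.9
  N₂: 2435 (inert)
  CO₂: 0 + 1(264.9) = 264.9
  H₂O: 0 + 2(264.9) = 529.7
Total out = 3484 kmol/h; y_H₂O = 529.7 / 3484 = 0.152.

0.152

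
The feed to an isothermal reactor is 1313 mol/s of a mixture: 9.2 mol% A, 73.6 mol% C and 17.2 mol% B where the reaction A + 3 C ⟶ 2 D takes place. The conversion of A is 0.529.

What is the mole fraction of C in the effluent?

0.654

A reacted = 0.529 × 120.8 = 63.9 mol/s; ν_A = −1, so ξ = 63.9/1 = 63.9 mol/s.
Outlet amounts (n = n₀ + ν ξ):
  A: 120.8 − 1(63.9) = 56.89
  C: 966.4 − 3(63.9) = 774.7
  D: 0 + 2(63.9) = 127.8
  B: 225.8 (inert)
Total out = 1185 mol/s; y_C = 774.7 / 1185 = 0.6536.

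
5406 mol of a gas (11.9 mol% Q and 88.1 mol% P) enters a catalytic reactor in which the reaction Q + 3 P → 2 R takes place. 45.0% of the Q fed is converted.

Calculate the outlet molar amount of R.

Q reacted = 0.45 × 643.3 = 289.5 mol; ν_Q = −1, so ξ = 289.5/1 = 289.5 mol.
Outlet amounts (n = n₀ + ν ξ):
  Q: 643.3 − 1(289.5) = 353.8
  P: 4763 − 3(289.5) = 3894
  R: 0 + 2(289.5) = 579

579 mol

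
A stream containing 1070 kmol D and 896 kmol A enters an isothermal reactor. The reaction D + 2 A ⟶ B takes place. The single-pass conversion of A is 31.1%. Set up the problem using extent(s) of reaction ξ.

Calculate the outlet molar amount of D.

A reacted = 0.311 × 896 = 278.7 kmol; ν_A = −2, so ξ = 278.7/2 = 139.3 kmol.
Outlet amounts (n = n₀ + ν ξ):
  D: 1070 − 1(139.3) = 930.7
  A: 896 − 2(139.3) = 617.3
  B: 0 + 1(139.3) = 139.3

931 kmol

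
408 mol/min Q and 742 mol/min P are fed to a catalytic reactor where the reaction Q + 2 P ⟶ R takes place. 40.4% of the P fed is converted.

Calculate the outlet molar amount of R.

P reacted = 0.404 × 742 = 299.8 mol/min; ν_P = −2, so ξ = 299.8/2 = 149.9 mol/min.
Outlet amounts (n = n₀ + ν ξ):
  Q: 408 − 1(149.9) = 258.1
  P: 742 − 2(149.9) = 442.2
  R: 0 + 1(149.9) = 149.9

150 mol/min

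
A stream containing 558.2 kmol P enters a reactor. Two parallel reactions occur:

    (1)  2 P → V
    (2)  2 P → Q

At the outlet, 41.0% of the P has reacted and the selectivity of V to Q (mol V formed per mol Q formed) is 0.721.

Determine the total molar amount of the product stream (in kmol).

444 kmol

Conversion of P: P consumed = 0.41 × 558.2 = 228.9 kmol = 2ξ₁ + 2ξ₂.
Selectivity: 1ξ₁ / (1ξ₂) = 0.721 → ξ₁ = 0.721 ξ₂.
Substitute: (2·0.721 + 2) ξ₂ = 228.9 → ξ₂ = 66.49 kmol, ξ₁ = 47.94 kmol.
Outlet amounts (n = n₀ + Σ ν·ξ):
  P: 558.2 − 2(47.94) − 2(66.49) = 329.3
  V: 0 + 1(47.94) = 47.94
  Q: 0 + 1(66.49) = 66.49
Total out = 329.3 + 47.94 + 66.49 = 443.8 kmol.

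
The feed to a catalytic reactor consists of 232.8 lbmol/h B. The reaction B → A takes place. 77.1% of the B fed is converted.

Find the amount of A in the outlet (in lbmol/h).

179 lbmol/h

B reacted = 0.771 × 232.8 = 179.5 lbmol/h; ν_B = −1, so ξ = 179.5/1 = 179.5 lbmol/h.
Outlet amounts (n = n₀ + ν ξ):
  B: 232.8 − 1(179.5) = 53.31
  A: 0 + 1(179.5) = 179.5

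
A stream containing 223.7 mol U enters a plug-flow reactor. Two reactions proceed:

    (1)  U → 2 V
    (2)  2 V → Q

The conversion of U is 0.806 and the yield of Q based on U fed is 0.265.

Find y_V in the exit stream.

Conversion of U: U consumed = 1ξ₁ = 0.806 × 223.7 → ξ₁ = 180.3 mol.
Yield of Q: 1ξ₂ / 223.7 = 0.265 → ξ₂ = 59.28 mol.
Outlet amounts (n = n₀ + Σ ν·ξ):
  U: 223.7 − 1(180.3) = 43.4
  V: 0 + 2(180.3) − 2(59.28) = 242
  Q: 0 + 1(59.28) = 59.28
Total out = 344.7 mol; y_V = 242 / 344.7 = 0.7021.

0.702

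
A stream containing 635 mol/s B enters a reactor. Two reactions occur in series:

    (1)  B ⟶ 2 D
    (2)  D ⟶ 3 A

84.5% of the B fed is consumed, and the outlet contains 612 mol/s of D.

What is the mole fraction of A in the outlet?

Conversion of B: B consumed = 1ξ₁ = 0.845 × 635 → ξ₁ = 536.6 mol/s.
D balance: n_D = 0 + 2ξ₁ − 1ξ₂ = 612 → ξ₂ = (2·536.6 − 612)/1 = 461.1 mol/s.
Outlet amounts (n = n₀ + Σ ν·ξ):
  B: 635 − 1(536.6) = 98.43
  D: 0 + 2(536.6) − 1(461.1) = 612
  A: 0 + 3(461.1) = 1383
Total out = 2094 mol/s; y_A = 1383 / 2094 = 0.6607.

0.661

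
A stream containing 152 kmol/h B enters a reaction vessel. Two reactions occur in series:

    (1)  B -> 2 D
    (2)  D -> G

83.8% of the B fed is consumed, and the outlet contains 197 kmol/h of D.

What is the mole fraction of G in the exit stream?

0.207

Conversion of B: B consumed = 1ξ₁ = 0.838 × 152 → ξ₁ = 127.4 kmol/h.
D balance: n_D = 0 + 2ξ₁ − 1ξ₂ = 197 → ξ₂ = (2·127.4 − 197)/1 = 57.75 kmol/h.
Outlet amounts (n = n₀ + Σ ν·ξ):
  B: 152 − 1(127.4) = 24.62
  D: 0 + 2(127.4) − 1(57.75) = 197
  G: 0 + 1(57.75) = 57.75
Total out = 279.4 kmol/h; y_G = 57.75 / 279.4 = 0.2067.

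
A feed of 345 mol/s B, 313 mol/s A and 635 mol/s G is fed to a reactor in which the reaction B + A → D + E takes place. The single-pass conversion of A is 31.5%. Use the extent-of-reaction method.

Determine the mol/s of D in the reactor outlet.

A reacted = 0.315 × 313 = 98.59 mol/s; ν_A = −1, so ξ = 98.59/1 = 98.59 mol/s.
Outlet amounts (n = n₀ + ν ξ):
  B: 345 − 1(98.59) = 246.4
  A: 313 − 1(98.59) = 214.4
  D: 0 + 1(98.59) = 98.59
  E: 0 + 1(98.59) = 98.59
  G: 635 (inert)

98.6 mol/s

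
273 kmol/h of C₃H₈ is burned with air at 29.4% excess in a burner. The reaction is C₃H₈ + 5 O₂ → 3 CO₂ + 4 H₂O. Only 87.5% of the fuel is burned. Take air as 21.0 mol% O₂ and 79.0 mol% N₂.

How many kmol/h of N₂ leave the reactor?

Stoichiometric O₂ = 5 × 273 = 1365 kmol/h; O₂ fed = 1365 × 1.294 = 1766 kmol/h.
N₂ fed = 1766 × 79/21 = 6645 kmol/h.
Fuel reacted = 0.875 × 273 → ξ = 238.9 kmol/h.
Outlet (n = n₀ + ν ξ):
  C₃H₈: 273 − 1(238.9) = 34.12
  O₂: 1766 − 5(238.9) = 571.9
  N₂: 6645 (inert)
  CO₂: 0 + 3(238.9) = 716.6
  H₂O: 0 + 4(238.9) = 955.5

6640 kmol/h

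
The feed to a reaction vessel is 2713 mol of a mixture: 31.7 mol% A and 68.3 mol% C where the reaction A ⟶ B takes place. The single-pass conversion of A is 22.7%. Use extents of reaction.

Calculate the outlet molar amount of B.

A reacted = 0.227 × 860 = 195.2 mol; ν_A = −1, so ξ = 195.2/1 = 195.2 mol.
Outlet amounts (n = n₀ + ν ξ):
  A: 860 − 1(195.2) = 664.8
  B: 0 + 1(195.2) = 195.2
  C: 1853 (inert)

195 mol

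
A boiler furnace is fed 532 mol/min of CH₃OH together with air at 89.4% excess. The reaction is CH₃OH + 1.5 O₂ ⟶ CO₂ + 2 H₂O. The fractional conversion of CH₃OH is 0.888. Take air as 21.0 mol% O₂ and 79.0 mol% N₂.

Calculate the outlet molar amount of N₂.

Stoichiometric O₂ = 1.5 × 532 = 798 mol/min; O₂ fed = 798 × 1.894 = 1511 mol/min.
N₂ fed = 1511 × 79/21 = 5686 mol/min.
Fuel reacted = 0.888 × 532 → ξ = 472.4 mol/min.
Outlet (n = n₀ + ν ξ):
  CH₃OH: 532 − 1(472.4) = 59.58
  O₂: 1511 − 1.5(472.4) = 802.8
  N₂: 5686 (inert)
  CO₂: 0 + 1(472.4) = 472.4
  H₂O: 0 + 2(472.4) = 944.8

5690 mol/min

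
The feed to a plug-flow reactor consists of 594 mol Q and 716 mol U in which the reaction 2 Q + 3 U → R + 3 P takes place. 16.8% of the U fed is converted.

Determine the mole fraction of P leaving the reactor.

U reacted = 0.168 × 716 = 120.3 mol; ν_U = −3, so ξ = 120.3/3 = 40.1 mol.
Outlet amounts (n = n₀ + ν ξ):
  Q: 594 − 2(40.1) = 513.8
  U: 716 − 3(40.1) = 595.7
  R: 0 + 1(40.1) = 40.1
  P: 0 + 3(40.1) = 120.3
Total out = 1270 mol; y_P = 120.3 / 1270 = 0.09472.

0.0947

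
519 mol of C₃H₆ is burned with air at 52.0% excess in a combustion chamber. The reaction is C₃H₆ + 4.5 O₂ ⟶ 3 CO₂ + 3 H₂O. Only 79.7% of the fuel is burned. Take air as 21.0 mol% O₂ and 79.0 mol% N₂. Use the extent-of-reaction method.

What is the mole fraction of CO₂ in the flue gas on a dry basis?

Stoichiometric O₂ = 4.5 × 519 = 2336 mol; O₂ fed = 2336 × 1.520 = 3550 mol.
N₂ fed = 3550 × 79/21 = 13350 mol.
Fuel reacted = 0.797 × 519 → ξ = 413.6 mol.
Outlet (n = n₀ + ν ξ):
  C₃H₆: 519 − 1(413.6) = 105.4
  O₂: 3550 − 4.5(413.6) = 1689
  N₂: 13350 (inert)
  CO₂: 0 + 3(413.6) = 1241
  H₂O: 0 + 3(413.6) = 1241
Dry total = 16390 mol; y_CO₂ (dry) = 1241 / 16390 = 0.07572.

0.0757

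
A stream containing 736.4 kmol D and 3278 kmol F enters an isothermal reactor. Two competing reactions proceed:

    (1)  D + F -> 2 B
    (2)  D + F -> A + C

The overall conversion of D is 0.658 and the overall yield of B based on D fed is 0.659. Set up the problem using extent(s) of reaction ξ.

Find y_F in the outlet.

Yield of B: 2ξ₁ / 736.4 = 0.659 → ξ₁ = 242.6 kmol.
Conversion of D: 1ξ₁ + 1ξ₂ = 0.658 × 736.4 = 484.6 → ξ₂ = 241.9 kmol.
Outlet amounts (n = n₀ + Σ ν·ξ):
  D: 736.4 − 1(242.6) − 1(241.9) = 251.8
  F: 3278 − 1(242.6) − 1(241.9) = 2793
  B: 0 + 2(242.6) = 485.3
  A: 0 + 1(241.9) = 241.9
  C: 0 + 1(241.9) = 241.9
Total out = 4014 kmol; y_F = 2793 / 4014 = 0.6959.

0.696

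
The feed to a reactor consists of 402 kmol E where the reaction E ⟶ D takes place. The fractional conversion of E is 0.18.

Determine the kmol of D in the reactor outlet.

E reacted = 0.18 × 402 = 72.36 kmol; ν_E = −1, so ξ = 72.36/1 = 72.36 kmol.
Outlet amounts (n = n₀ + ν ξ):
  E: 402 − 1(72.36) = 329.6
  D: 0 + 1(72.36) = 72.36

72.4 kmol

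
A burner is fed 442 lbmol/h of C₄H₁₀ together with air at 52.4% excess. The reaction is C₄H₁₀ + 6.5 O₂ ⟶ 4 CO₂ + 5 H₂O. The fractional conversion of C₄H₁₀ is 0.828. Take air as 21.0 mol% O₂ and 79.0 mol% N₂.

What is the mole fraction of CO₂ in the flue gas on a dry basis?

0.0732

Stoichiometric O₂ = 6.5 × 442 = 2873 lbmol/h; O₂ fed = 2873 × 1.524 = 4378 lbmol/h.
N₂ fed = 4378 × 79/21 = 16470 lbmol/h.
Fuel reacted = 0.828 × 442 → ξ = 366 lbmol/h.
Outlet (n = n₀ + ν ξ):
  C₄H₁₀: 442 − 1(366) = 76.02
  O₂: 4378 − 6.5(366) = 2000
  N₂: 16470 (inert)
  CO₂: 0 + 4(366) = 1464
  H₂O: 0 + 5(366) = 1830
Dry total = 20010 lbmol/h; y_CO₂ (dry) = 1464 / 20010 = 0.07316.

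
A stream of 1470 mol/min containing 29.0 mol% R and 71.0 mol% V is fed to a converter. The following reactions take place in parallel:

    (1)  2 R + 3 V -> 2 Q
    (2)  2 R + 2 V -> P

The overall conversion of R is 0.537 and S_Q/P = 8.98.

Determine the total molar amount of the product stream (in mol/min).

1130 mol/min

Conversion of R: R consumed = 0.537 × 426.3 = 228.9 mol/min = 2ξ₁ + 2ξ₂.
Selectivity: 2ξ₁ / (1ξ₂) = 8.98 → ξ₁ = 4.49 ξ₂.
Substitute: (2·4.49 + 2) ξ₂ = 228.9 → ξ₂ = 20.85 mol/min, ξ₁ = 93.61 mol/min.
Outlet amounts (n = n₀ + Σ ν·ξ):
  R: 426.3 − 2(93.61) − 2(20.85) = 197.4
  V: 1044 − 3(93.61) − 2(20.85) = 721.2
  Q: 0 + 2(93.61) = 187.2
  P: 0 + 1(20.85) = 20.85
Total out = 197.4 + 721.2 + 187.2 + 20.85 = 1127 mol/min.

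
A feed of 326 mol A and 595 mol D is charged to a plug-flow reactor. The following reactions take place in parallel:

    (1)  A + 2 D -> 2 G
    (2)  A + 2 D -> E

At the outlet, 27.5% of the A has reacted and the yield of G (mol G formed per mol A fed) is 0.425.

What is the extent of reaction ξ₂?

Yield of G: 2ξ₁ / 326 = 0.425 → ξ₁ = 69.27 mol.
Conversion of A: 1ξ₁ + 1ξ₂ = 0.275 × 326 = 89.65 → ξ₂ = 20.38 mol.
Outlet amounts (n = n₀ + Σ ν·ξ):
  A: 326 − 1(69.27) − 1(20.38) = 236.3
  D: 595 − 2(69.27) − 2(20.38) = 415.7
  G: 0 + 2(69.27) = 138.5
  E: 0 + 1(20.38) = 20.38

ξ₂ = 20.4 mol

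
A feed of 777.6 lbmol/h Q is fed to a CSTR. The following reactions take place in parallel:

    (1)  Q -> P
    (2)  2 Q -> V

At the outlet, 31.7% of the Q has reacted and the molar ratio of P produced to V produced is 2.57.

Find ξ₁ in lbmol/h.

Conversion of Q: Q consumed = 0.317 × 777.6 = 246.5 lbmol/h = 1ξ₁ + 2ξ₂.
Selectivity: 1ξ₁ / (1ξ₂) = 2.57 → ξ₁ = 2.57 ξ₂.
Substitute: (1·2.57 + 2) ξ₂ = 246.5 → ξ₂ = 53.94 lbmol/h, ξ₁ = 138.6 lbmol/h.
Outlet amounts (n = n₀ + Σ ν·ξ):
  Q: 777.6 − 1(138.6) − 2(53.94) = 531.1
  P: 0 + 1(138.6) = 138.6
  V: 0 + 1(53.94) = 53.94

ξ₁ = 139 lbmol/h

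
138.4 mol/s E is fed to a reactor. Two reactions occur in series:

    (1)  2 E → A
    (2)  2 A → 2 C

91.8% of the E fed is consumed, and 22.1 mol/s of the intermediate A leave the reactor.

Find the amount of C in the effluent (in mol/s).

Conversion of E: E consumed = 2ξ₁ = 0.918 × 138.4 → ξ₁ = 63.53 mol/s.
A balance: n_A = 0 + 1ξ₁ − 2ξ₂ = 22.1 → ξ₂ = (1·63.53 − 22.1)/2 = 20.71 mol/s.
Outlet amounts (n = n₀ + Σ ν·ξ):
  E: 138.4 − 2(63.53) = 11.35
  A: 0 + 1(63.53) − 2(20.71) = 22.1
  C: 0 + 2(20.71) = 41.43

41.4 mol/s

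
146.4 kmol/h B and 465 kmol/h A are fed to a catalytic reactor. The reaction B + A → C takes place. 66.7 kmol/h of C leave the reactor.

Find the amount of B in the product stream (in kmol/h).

For C: n = n₀ + 1ξ → 66.7 = 0 + 1ξ, giving ξ = 66.7 kmol/h.
Outlet amounts (n = n₀ + ν ξ):
  B: 146.4 − 1(66.7) = 79.7
  A: 465 − 1(66.7) = 398.3
  C: 0 + 1(66.7) = 66.7

79.7 kmol/h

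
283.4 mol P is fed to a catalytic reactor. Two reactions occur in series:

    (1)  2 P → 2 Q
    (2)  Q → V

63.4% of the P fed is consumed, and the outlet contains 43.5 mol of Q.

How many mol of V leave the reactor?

136 mol

Conversion of P: P consumed = 2ξ₁ = 0.634 × 283.4 → ξ₁ = 89.84 mol.
Q balance: n_Q = 0 + 2ξ₁ − 1ξ₂ = 43.5 → ξ₂ = (2·89.84 − 43.5)/1 = 136.2 mol.
Outlet amounts (n = n₀ + Σ ν·ξ):
  P: 283.4 − 2(89.84) = 103.7
  Q: 0 + 2(89.84) − 1(136.2) = 43.5
  V: 0 + 1(136.2) = 136.2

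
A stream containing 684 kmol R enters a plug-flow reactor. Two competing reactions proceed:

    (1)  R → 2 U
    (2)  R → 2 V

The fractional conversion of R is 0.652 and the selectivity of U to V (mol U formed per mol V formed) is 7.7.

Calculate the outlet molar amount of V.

103 kmol

Conversion of R: R consumed = 0.652 × 684 = 446 kmol = 1ξ₁ + 1ξ₂.
Selectivity: 2ξ₁ / (2ξ₂) = 7.7 → ξ₁ = 7.7 ξ₂.
Substitute: (1·7.7 + 1) ξ₂ = 446 → ξ₂ = 51.26 kmol, ξ₁ = 394.7 kmol.
Outlet amounts (n = n₀ + Σ ν·ξ):
  R: 684 − 1(394.7) − 1(51.26) = 238
  U: 0 + 2(394.7) = 789.4
  V: 0 + 2(51.26) = 102.5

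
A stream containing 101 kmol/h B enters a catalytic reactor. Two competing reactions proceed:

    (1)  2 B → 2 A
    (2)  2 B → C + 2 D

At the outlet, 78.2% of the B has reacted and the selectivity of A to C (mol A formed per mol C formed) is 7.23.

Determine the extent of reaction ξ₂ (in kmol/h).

ξ₂ = 8.56 kmol/h

Conversion of B: B consumed = 0.782 × 101 = 78.98 kmol/h = 2ξ₁ + 2ξ₂.
Selectivity: 2ξ₁ / (1ξ₂) = 7.23 → ξ₁ = 3.615 ξ₂.
Substitute: (2·3.615 + 2) ξ₂ = 78.98 → ξ₂ = 8.557 kmol/h, ξ₁ = 30.93 kmol/h.
Outlet amounts (n = n₀ + Σ ν·ξ):
  B: 101 − 2(30.93) − 2(8.557) = 22.02
  A: 0 + 2(30.93) = 61.87
  C: 0 + 1(8.557) = 8.557
  D: 0 + 2(8.557) = 17.11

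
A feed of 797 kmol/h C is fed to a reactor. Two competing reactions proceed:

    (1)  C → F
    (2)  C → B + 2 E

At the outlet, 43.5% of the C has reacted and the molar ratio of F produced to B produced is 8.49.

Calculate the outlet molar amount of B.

Conversion of C: C consumed = 0.435 × 797 = 346.7 kmol/h = 1ξ₁ + 1ξ₂.
Selectivity: 1ξ₁ / (1ξ₂) = 8.49 → ξ₁ = 8.49 ξ₂.
Substitute: (1·8.49 + 1) ξ₂ = 346.7 → ξ₂ = 36.53 kmol/h, ξ₁ = 310.2 kmol/h.
Outlet amounts (n = n₀ + Σ ν·ξ):
  C: 797 − 1(310.2) − 1(36.53) = 450.3
  F: 0 + 1(310.2) = 310.2
  B: 0 + 1(36.53) = 36.53
  E: 0 + 2(36.53) = 73.07

36.5 kmol/h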